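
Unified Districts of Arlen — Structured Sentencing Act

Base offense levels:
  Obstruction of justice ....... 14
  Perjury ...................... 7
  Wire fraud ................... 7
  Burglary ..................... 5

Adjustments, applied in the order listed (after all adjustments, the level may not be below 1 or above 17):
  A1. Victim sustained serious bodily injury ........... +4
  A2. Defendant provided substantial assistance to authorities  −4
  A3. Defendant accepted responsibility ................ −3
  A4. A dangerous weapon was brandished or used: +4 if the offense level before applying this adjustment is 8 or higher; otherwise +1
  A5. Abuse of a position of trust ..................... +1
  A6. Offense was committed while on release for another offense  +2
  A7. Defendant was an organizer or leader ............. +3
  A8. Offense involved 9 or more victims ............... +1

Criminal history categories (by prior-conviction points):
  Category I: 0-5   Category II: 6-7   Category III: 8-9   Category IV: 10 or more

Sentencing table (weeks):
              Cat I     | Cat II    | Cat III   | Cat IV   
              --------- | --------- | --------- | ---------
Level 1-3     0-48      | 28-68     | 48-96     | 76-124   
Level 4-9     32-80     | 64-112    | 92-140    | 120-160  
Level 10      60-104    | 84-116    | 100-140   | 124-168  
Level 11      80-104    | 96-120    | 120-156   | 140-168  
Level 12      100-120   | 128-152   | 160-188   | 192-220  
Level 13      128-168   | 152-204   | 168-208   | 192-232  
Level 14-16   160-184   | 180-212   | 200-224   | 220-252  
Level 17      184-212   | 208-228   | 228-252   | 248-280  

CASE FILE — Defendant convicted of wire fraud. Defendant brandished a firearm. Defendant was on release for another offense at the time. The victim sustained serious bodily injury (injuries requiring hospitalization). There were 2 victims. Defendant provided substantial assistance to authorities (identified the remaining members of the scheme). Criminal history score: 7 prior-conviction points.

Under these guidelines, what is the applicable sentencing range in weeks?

84-116 weeks

Base offense level for wire fraud: 7.
A1 applies: 7 + 4 = 11.
A2 applies: 11 − 4 = 7.
A3 does not apply.
A4 applies (level before this adjustment is 7 < 8, so +1): 7 + 1 = 8.
A5 does not apply.
A6 applies: 8 + 2 = 10.
A8 does not apply.
Final offense level: 10.
Criminal history: 7 prior points → Category II (6-7).
Level 10 falls in the 10 band.
Grid: Level 10 × Category II = 84-116 weeks.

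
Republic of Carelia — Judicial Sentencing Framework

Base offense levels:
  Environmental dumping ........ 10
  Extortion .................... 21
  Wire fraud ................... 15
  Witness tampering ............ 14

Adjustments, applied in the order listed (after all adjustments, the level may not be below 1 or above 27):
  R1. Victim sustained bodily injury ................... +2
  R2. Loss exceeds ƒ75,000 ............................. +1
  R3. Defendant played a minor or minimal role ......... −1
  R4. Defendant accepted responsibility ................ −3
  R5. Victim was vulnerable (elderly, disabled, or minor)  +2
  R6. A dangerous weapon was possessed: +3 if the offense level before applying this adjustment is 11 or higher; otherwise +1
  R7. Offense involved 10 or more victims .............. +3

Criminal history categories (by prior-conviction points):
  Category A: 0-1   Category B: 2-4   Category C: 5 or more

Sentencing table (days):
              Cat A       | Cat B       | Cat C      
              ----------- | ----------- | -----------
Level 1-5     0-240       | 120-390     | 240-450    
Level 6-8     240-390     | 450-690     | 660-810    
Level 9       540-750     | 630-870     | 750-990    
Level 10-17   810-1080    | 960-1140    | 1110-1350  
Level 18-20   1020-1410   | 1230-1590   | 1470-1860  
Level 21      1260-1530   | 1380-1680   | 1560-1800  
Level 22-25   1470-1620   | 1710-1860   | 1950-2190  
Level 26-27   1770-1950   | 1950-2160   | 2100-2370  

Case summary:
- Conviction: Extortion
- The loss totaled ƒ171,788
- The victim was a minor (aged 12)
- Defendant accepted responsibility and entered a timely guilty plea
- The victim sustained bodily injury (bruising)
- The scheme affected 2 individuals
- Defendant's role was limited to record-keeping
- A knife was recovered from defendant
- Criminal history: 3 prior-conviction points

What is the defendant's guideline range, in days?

1710-1860 days

Base offense level for extortion: 21.
R1 applies: 21 + 2 = 23.
R2 applies: 23 + 1 = 24.
R3 applies: 24 − 1 = 23.
R4 applies: 23 − 3 = 20.
R5 applies: 20 + 2 = 22.
R6 applies (level before this adjustment is 22 ≥ 11, so +3): 22 + 3 = 25.
Final offense level: 25.
Criminal history: 3 prior points → Category B (2-4).
Level 25 falls in the 22-25 band.
Grid: Level 22-25 × Category B = 1710-1860 days.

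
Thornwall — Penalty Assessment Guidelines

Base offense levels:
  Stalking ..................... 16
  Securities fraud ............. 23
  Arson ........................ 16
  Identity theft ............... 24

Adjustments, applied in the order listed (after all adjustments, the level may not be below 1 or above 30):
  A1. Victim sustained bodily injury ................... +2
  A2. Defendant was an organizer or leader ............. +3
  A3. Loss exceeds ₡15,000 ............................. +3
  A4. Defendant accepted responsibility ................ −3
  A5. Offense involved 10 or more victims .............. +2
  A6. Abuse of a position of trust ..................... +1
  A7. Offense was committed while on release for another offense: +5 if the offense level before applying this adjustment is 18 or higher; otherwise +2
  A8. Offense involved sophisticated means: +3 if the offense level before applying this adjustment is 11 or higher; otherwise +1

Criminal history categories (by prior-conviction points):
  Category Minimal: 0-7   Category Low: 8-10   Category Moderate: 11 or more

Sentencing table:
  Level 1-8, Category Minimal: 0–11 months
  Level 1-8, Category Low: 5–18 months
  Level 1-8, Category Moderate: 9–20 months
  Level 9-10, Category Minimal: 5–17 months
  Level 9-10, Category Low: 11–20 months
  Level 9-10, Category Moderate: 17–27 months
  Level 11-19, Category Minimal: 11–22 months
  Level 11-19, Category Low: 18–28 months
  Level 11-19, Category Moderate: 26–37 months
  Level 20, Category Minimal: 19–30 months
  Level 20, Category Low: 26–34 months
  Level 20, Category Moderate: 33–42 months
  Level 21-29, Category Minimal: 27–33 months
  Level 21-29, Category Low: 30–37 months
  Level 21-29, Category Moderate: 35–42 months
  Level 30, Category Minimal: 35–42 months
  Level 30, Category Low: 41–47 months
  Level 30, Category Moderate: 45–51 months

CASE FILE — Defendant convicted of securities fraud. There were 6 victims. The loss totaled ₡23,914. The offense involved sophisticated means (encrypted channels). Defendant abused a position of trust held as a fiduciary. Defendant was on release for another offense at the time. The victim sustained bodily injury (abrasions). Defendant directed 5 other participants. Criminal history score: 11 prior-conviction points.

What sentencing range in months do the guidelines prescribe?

Base offense level for securities fraud: 23.
A1 applies: 23 + 2 = 25.
A2 applies: 25 + 3 = 28.
A3 applies: 28 + 3 = 31.
A5 does not apply.
A6 applies: 31 + 1 = 32.
A7 applies (level before this adjustment is 32 ≥ 18, so +5): 32 + 5 = 37.
A8 applies (level before this adjustment is 37 ≥ 11, so +3): 37 + 3 = 40.
Level 40 exceeds the maximum of 30; capped at 30.
Final offense level: 30.
Criminal history: 11 prior points → Category Moderate (11+).
Level 30 falls in the 30 band.
Grid: Level 30 × Category Moderate = 45-51 months.

45-51 months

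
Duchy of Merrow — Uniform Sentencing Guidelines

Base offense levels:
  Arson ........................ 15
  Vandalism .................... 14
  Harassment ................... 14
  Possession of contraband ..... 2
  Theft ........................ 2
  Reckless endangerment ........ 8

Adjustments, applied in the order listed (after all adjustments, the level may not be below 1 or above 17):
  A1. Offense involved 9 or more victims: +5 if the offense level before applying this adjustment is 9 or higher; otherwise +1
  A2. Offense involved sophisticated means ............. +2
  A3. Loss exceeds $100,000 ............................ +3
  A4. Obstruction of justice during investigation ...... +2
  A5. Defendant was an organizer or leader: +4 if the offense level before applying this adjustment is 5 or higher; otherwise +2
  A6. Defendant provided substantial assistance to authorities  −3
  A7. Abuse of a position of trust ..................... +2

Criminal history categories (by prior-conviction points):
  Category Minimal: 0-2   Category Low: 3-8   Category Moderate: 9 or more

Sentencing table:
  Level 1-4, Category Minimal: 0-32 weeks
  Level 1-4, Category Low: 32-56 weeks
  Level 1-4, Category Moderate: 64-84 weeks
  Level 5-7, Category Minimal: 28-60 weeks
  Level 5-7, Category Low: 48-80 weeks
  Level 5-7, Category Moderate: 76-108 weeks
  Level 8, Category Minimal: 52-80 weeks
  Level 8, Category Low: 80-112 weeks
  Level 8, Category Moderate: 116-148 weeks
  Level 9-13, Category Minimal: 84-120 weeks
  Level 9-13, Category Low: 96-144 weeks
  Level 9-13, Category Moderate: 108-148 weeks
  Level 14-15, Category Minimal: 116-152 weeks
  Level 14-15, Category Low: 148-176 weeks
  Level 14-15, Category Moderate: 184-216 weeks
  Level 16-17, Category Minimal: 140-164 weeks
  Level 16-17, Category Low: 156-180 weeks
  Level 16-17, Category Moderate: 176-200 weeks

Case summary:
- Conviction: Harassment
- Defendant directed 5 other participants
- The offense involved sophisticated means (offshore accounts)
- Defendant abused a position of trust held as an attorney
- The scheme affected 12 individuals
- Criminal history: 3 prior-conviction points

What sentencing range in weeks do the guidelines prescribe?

Base offense level for harassment: 14.
A1 applies (level before this adjustment is 14 ≥ 9, so +5): 14 + 5 = 19.
A2 applies: 19 + 2 = 21.
A3 does not apply.
A4 does not apply.
A5 applies (level before this adjustment is 21 ≥ 5, so +4): 21 + 4 = 25.
A6 does not apply.
A7 applies: 25 + 2 = 27.
Level 27 exceeds the maximum of 17; capped at 17.
Final offense level: 17.
Criminal history: 3 prior points → Category Low (3-8).
Level 17 falls in the 16-17 band.
Grid: Level 16-17 × Category Low = 156-180 weeks.

156-180 weeks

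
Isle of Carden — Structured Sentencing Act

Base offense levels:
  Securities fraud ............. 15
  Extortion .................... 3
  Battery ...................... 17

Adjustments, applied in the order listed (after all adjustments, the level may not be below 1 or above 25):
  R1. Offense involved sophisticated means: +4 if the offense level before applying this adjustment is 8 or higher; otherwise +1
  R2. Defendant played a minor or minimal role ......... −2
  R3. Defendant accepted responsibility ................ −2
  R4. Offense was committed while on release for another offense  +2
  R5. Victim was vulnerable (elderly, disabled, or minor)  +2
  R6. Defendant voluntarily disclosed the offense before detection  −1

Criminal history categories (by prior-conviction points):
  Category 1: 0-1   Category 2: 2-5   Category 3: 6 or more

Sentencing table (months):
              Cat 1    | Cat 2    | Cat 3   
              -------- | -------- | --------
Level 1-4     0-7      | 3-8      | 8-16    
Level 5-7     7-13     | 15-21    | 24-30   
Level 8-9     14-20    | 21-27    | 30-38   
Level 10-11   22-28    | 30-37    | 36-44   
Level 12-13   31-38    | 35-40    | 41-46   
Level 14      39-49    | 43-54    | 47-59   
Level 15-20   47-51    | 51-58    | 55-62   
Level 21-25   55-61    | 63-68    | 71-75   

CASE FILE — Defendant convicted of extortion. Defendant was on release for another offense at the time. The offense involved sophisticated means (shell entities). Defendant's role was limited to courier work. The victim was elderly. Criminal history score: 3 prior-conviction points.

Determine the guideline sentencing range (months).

Base offense level for extortion: 3.
R1 applies (level before this adjustment is 3 < 8, so +1): 3 + 1 = 4.
R2 applies: 4 − 2 = 2.
R3 does not apply.
R4 applies: 2 + 2 = 4.
R5 applies: 4 + 2 = 6.
R6 does not apply.
Final offense level: 6.
Criminal history: 3 prior points → Category 2 (2-5).
Level 6 falls in the 5-7 band.
Grid: Level 5-7 × Category 2 = 15-21 months.

15-21 months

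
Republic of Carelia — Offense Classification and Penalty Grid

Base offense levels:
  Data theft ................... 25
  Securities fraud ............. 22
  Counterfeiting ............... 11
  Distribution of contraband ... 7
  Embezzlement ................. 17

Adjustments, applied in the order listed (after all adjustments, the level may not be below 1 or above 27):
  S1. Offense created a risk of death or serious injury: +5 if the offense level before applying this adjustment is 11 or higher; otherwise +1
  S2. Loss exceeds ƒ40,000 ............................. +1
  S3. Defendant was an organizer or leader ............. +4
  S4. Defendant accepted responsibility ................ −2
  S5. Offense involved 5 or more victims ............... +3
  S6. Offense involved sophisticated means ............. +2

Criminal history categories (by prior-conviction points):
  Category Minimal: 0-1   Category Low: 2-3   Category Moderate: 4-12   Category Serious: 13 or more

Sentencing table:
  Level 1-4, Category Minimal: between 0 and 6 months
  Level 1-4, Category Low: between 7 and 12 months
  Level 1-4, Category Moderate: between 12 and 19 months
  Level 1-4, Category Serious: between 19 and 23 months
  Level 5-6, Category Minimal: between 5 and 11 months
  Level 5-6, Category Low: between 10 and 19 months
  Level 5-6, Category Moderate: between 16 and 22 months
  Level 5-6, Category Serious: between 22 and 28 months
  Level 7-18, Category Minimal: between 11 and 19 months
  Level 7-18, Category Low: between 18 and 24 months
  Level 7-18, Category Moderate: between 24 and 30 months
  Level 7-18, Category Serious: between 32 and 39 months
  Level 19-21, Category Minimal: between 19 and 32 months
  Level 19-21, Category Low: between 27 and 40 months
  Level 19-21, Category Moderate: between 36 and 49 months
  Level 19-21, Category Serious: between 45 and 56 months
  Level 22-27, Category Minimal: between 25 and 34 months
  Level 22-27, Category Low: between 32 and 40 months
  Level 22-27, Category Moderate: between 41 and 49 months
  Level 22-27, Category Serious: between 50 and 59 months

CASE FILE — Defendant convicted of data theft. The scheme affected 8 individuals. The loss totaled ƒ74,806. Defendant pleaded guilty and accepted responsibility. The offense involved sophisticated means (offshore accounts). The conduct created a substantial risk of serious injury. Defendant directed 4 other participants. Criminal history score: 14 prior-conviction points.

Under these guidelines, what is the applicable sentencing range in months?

Base offense level for data theft: 25.
S1 applies (level before this adjustment is 25 ≥ 11, so +5): 25 + 5 = 30.
S2 applies: 30 + 1 = 31.
S3 applies: 31 + 4 = 35.
S4 applies: 35 − 2 = 33.
S5 applies: 33 + 3 = 36.
S6 applies: 36 + 2 = 38.
Level 38 exceeds the maximum of 27; capped at 27.
Final offense level: 27.
Criminal history: 14 prior points → Category Serious (13+).
Level 27 falls in the 22-27 band.
Grid: Level 22-27 × Category Serious = 50-59 months.

50-59 months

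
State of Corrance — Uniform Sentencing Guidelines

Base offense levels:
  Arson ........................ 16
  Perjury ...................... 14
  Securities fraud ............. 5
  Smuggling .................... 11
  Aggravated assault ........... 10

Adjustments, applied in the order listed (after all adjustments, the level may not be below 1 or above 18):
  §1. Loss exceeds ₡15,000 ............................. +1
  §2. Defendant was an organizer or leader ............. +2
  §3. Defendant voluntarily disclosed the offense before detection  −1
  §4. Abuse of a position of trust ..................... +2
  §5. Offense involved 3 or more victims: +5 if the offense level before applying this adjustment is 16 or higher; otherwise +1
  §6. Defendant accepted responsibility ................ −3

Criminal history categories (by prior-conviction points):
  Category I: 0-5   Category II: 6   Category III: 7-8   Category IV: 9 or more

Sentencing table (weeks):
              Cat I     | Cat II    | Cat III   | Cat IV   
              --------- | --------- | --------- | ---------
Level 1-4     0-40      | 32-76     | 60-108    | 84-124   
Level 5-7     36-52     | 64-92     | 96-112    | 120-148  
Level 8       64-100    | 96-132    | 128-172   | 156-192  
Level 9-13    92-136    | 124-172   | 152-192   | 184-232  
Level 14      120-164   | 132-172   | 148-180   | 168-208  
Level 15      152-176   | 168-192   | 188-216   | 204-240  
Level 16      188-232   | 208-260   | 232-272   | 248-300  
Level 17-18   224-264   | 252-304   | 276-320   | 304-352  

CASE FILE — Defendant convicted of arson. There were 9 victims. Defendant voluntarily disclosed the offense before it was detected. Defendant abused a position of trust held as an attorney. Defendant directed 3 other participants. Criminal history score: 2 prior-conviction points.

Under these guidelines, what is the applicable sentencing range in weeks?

224-264 weeks

Base offense level for arson: 16.
§1 does not apply.
§2 applies: 16 + 2 = 18.
§3 applies: 18 − 1 = 17.
§4 applies: 17 + 2 = 19.
§5 applies (level before this adjustment is 19 ≥ 16, so +5): 19 + 5 = 24.
Level 24 exceeds the maximum of 18; capped at 18.
Final offense level: 18.
Criminal history: 2 prior points → Category I (0-5).
Level 18 falls in the 17-18 band.
Grid: Level 17-18 × Category I = 224-264 weeks.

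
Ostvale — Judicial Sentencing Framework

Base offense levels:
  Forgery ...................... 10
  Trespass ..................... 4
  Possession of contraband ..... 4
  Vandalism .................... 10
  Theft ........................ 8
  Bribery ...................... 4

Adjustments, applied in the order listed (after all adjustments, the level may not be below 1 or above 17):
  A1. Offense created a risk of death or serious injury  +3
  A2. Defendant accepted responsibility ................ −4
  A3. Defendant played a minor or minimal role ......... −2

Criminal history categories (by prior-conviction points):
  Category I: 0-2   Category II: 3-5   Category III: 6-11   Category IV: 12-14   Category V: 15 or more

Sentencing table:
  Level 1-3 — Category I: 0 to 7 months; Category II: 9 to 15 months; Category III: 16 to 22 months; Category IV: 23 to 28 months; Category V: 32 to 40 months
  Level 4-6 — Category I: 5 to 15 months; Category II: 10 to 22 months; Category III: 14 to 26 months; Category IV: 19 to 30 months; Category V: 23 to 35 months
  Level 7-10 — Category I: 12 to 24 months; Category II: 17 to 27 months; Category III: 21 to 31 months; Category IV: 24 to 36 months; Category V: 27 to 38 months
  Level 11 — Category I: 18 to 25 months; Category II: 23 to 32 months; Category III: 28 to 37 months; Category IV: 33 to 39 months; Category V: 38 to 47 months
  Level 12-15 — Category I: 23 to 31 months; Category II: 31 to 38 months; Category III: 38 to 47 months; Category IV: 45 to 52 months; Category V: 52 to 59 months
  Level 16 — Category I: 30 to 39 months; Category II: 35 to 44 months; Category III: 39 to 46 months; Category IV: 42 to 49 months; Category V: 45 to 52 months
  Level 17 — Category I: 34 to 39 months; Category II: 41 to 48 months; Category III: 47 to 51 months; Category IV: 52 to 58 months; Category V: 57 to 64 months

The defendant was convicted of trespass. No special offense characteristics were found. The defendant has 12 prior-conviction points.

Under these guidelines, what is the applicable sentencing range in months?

19-30 months

Base offense level for trespass: 4.
Final offense level: 4.
Criminal history: 12 prior points → Category IV (12-14).
Level 4 falls in the 4-6 band.
Grid: Level 4-6 × Category IV = 19-30 months.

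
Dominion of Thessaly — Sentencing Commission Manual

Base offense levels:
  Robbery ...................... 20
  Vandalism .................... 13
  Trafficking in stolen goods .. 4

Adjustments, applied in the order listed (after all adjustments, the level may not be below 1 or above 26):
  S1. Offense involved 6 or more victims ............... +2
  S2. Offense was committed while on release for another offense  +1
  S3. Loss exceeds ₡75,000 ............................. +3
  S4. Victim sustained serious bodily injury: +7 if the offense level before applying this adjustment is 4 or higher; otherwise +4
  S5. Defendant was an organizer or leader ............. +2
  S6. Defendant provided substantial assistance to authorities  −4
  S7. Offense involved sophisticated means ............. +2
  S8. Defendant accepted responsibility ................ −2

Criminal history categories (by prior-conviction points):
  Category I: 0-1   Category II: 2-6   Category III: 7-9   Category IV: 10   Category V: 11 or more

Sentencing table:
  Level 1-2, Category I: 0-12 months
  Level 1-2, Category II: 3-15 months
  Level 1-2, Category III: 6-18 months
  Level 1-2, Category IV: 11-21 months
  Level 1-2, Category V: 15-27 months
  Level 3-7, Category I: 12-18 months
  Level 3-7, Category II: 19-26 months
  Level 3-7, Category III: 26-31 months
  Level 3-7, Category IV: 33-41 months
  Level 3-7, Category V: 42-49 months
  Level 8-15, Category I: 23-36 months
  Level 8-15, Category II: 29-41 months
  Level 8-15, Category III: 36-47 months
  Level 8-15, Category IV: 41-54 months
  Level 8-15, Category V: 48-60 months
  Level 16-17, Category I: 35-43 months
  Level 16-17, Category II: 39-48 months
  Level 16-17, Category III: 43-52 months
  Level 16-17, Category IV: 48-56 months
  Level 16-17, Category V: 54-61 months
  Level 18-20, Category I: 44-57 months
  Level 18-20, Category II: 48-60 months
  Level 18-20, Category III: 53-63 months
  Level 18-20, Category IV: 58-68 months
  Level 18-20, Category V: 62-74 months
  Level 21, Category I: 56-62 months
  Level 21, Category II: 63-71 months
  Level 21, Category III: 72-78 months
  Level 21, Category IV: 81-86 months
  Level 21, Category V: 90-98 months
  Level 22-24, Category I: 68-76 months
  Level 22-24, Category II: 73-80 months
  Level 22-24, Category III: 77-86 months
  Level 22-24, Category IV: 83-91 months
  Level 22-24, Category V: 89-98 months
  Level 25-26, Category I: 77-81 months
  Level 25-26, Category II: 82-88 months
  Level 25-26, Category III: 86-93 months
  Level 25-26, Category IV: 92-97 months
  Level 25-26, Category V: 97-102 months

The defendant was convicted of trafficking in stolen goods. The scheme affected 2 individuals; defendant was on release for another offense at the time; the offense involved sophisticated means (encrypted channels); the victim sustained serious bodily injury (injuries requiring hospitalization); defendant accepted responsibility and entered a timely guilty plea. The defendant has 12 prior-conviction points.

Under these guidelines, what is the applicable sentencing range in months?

Base offense level for trafficking in stolen goods: 4.
S1 does not apply.
S2 applies: 4 + 1 = 5.
S3 does not apply.
S4 applies (level before this adjustment is 5 ≥ 4, so +7): 5 + 7 = 12.
S5 does not apply.
S6 does not apply.
S7 applies: 12 + 2 = 14.
S8 applies: 14 − 2 = 12.
Final offense level: 12.
Criminal history: 12 prior points → Category V (11+).
Level 12 falls in the 8-15 band.
Grid: Level 8-15 × Category V = 48-60 months.

48-60 months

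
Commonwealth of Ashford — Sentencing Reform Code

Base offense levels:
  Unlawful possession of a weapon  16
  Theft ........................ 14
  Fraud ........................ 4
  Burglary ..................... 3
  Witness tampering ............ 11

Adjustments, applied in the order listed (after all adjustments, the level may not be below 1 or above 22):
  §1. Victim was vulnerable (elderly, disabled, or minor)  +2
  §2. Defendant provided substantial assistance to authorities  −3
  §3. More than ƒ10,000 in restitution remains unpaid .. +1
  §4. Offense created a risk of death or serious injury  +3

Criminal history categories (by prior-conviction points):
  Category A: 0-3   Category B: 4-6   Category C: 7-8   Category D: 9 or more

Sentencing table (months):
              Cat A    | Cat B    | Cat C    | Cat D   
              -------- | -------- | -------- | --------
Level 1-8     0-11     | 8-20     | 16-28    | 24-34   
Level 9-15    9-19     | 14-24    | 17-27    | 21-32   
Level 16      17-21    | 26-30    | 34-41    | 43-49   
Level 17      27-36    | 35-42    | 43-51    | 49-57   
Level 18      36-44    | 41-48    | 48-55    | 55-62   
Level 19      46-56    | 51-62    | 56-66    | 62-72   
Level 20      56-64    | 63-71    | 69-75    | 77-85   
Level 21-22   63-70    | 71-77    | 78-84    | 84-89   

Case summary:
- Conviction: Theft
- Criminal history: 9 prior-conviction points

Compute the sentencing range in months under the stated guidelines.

21-32 months

Base offense level for theft: 14.
Final offense level: 14.
Criminal history: 9 prior points → Category D (9+).
Level 14 falls in the 9-15 band.
Grid: Level 9-15 × Category D = 21-32 months.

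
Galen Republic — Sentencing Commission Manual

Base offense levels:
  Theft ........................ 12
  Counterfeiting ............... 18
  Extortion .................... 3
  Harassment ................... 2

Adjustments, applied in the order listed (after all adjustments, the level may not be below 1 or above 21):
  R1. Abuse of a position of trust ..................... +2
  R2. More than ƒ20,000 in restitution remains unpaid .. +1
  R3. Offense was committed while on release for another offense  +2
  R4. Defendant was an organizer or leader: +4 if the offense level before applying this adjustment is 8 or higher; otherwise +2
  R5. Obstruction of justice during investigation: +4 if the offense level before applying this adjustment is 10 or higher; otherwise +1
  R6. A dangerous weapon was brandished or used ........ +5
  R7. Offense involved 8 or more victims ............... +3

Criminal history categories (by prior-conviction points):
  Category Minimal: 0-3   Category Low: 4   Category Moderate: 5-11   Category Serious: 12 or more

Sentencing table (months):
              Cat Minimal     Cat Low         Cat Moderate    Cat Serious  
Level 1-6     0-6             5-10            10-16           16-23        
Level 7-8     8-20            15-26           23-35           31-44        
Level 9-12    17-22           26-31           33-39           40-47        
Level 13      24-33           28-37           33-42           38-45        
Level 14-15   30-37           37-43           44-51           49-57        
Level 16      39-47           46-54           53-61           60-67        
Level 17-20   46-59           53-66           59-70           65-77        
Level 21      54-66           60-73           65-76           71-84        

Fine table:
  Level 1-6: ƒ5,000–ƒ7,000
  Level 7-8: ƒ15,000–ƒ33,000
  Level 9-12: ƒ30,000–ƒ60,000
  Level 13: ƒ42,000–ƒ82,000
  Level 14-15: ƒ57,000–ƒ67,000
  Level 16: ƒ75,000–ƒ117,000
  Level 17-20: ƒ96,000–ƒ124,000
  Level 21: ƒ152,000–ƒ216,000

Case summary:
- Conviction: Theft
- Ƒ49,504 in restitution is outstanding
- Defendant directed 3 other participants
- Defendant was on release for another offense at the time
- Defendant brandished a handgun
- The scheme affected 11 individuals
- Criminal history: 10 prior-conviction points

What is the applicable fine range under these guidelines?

ƒ152,000–ƒ216,000

Base offense level for theft: 12.
R1 does not apply.
R2 applies: 12 + 1 = 13.
R3 applies: 13 + 2 = 15.
R4 applies (level before this adjustment is 15 ≥ 8, so +4): 15 + 4 = 19.
R5 does not apply.
R6 applies: 19 + 5 = 24.
R7 applies: 24 + 3 = 27.
Level 27 exceeds the maximum of 21; capped at 21.
Final offense level: 21.
Level 21 falls in the 21 band.
Fine table: Level 21 → ƒ152,000–ƒ216,000.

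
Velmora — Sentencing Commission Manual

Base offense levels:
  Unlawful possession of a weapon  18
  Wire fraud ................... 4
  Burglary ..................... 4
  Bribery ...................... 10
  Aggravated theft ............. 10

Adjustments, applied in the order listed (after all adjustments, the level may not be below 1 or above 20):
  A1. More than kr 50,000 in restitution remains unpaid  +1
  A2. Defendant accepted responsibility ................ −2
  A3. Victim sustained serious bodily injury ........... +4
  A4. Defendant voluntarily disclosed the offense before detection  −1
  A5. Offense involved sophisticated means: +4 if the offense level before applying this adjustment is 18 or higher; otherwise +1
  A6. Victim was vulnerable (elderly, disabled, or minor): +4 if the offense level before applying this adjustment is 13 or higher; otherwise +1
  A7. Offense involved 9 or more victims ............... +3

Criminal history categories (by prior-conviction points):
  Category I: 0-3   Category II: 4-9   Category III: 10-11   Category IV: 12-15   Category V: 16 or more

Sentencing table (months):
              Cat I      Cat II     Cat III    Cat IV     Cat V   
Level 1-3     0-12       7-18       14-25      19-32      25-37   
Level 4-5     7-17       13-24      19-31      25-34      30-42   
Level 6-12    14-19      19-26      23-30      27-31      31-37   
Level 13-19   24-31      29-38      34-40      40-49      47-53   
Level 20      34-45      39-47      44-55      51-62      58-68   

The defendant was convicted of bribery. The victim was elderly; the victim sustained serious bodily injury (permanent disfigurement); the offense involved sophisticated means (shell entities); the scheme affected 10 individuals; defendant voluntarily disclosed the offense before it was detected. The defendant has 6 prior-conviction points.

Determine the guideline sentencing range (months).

39-47 months

Base offense level for bribery: 10.
A1 does not apply.
A3 applies: 10 + 4 = 14.
A4 applies: 14 − 1 = 13.
A5 applies (level before this adjustment is 13 < 18, so +1): 13 + 1 = 14.
A6 applies (level before this adjustment is 14 ≥ 13, so +4): 14 + 4 = 18.
A7 applies: 18 + 3 = 21.
Level 21 exceeds the maximum of 20; capped at 20.
Final offense level: 20.
Criminal history: 6 prior points → Category II (4-9).
Level 20 falls in the 20 band.
Grid: Level 20 × Category II = 39-47 months.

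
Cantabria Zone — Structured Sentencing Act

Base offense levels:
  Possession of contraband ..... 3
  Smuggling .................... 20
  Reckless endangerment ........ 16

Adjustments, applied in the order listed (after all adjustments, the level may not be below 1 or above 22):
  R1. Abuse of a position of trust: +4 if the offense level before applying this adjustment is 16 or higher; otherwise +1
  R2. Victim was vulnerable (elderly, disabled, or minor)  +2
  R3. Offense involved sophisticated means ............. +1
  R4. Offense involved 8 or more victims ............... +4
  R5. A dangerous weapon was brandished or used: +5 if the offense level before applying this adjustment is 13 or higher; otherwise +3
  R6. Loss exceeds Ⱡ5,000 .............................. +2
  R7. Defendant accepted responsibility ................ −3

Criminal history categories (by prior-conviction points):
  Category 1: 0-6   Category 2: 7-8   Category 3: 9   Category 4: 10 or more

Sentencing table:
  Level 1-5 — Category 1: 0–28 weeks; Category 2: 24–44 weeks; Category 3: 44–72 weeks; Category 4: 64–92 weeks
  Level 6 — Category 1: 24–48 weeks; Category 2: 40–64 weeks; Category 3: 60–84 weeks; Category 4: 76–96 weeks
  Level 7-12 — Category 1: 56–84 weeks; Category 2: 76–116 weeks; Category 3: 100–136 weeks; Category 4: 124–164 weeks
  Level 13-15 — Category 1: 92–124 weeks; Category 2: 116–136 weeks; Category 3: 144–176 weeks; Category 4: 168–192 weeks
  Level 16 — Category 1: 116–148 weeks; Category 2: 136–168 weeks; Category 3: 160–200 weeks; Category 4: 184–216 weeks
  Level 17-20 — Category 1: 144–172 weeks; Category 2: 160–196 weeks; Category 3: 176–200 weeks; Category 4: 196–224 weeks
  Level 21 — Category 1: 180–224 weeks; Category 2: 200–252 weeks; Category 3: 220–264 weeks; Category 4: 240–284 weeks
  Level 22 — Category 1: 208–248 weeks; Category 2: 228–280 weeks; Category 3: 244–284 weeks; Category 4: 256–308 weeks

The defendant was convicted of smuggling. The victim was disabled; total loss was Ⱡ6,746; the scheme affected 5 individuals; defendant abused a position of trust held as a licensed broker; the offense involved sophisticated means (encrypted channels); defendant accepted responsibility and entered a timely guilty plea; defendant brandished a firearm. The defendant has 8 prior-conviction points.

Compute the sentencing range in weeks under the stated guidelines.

228-280 weeks

Base offense level for smuggling: 20.
R1 applies (level before this adjustment is 20 ≥ 16, so +4): 20 + 4 = 24.
R2 applies: 24 + 2 = 26.
R3 applies: 26 + 1 = 27.
R4 does not apply.
R5 applies (level before this adjustment is 27 ≥ 13, so +5): 27 + 5 = 32.
R6 applies: 32 + 2 = 34.
R7 applies: 34 − 3 = 31.
Level 31 exceeds the maximum of 22; capped at 22.
Final offense level: 22.
Criminal history: 8 prior points → Category 2 (7-8).
Level 22 falls in the 22 band.
Grid: Level 22 × Category 2 = 228-280 weeks.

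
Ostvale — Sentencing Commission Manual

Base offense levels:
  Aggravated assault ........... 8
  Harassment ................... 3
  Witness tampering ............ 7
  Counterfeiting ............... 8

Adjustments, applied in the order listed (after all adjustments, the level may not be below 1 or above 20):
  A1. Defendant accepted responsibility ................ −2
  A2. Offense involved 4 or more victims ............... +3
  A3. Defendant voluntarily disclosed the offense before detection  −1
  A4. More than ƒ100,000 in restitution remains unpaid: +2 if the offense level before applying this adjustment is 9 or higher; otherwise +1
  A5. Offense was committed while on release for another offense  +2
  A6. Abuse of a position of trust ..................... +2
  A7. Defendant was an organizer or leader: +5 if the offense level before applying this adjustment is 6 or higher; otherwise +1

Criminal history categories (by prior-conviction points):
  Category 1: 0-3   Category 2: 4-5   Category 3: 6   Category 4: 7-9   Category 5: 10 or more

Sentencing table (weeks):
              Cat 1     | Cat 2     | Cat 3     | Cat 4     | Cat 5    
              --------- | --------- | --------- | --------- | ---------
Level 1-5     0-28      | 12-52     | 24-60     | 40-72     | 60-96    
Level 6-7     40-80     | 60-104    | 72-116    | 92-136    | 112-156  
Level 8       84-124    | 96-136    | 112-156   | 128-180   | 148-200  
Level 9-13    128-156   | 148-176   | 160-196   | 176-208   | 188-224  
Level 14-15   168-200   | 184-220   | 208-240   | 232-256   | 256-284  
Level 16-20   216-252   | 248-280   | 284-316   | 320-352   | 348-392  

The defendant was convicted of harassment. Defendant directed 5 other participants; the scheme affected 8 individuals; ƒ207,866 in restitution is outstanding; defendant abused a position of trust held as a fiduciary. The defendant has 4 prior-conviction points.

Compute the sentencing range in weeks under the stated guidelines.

184-220 weeks

Base offense level for harassment: 3.
A1 does not apply.
A2 applies: 3 + 3 = 6.
A4 applies (level before this adjustment is 6 < 9, so +1): 6 + 1 = 7.
A5 does not apply.
A6 applies: 7 + 2 = 9.
A7 applies (level before this adjustment is 9 ≥ 6, so +5): 9 + 5 = 14.
Final offense level: 14.
Criminal history: 4 prior points → Category 2 (4-5).
Level 14 falls in the 14-15 band.
Grid: Level 14-15 × Category 2 = 184-220 weeks.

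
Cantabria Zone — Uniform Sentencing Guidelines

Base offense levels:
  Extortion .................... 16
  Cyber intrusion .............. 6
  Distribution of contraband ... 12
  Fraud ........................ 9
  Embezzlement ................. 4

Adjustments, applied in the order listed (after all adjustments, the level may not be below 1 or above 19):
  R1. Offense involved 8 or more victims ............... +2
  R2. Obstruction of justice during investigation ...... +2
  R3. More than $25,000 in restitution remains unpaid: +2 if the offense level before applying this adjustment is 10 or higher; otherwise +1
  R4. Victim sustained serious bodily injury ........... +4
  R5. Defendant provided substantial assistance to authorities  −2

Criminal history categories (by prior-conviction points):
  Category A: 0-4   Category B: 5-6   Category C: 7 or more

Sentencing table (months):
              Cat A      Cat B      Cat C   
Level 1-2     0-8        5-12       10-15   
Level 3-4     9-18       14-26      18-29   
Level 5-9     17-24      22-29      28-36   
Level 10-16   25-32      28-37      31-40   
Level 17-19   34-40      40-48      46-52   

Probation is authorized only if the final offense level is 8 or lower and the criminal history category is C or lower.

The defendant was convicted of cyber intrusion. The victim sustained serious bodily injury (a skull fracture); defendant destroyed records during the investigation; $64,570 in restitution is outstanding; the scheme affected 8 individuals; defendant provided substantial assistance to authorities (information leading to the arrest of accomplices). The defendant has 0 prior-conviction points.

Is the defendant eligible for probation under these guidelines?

No

Base offense level for cyber intrusion: 6.
R1 applies: 6 + 2 = 8.
R2 applies: 8 + 2 = 10.
R3 applies (level before this adjustment is 10 ≥ 10, so +2): 10 + 2 = 12.
R4 applies: 12 + 4 = 16.
R5 applies: 16 − 2 = 14.
Final offense level: 14.
Criminal history: 0 prior points → Category A (0-4).
Level 14 falls in the 10-16 band.
Grid: Level 10-16 × Category A = 25-32 months.
Probation check: level 14 > 8 and category A ≤ C → not eligible.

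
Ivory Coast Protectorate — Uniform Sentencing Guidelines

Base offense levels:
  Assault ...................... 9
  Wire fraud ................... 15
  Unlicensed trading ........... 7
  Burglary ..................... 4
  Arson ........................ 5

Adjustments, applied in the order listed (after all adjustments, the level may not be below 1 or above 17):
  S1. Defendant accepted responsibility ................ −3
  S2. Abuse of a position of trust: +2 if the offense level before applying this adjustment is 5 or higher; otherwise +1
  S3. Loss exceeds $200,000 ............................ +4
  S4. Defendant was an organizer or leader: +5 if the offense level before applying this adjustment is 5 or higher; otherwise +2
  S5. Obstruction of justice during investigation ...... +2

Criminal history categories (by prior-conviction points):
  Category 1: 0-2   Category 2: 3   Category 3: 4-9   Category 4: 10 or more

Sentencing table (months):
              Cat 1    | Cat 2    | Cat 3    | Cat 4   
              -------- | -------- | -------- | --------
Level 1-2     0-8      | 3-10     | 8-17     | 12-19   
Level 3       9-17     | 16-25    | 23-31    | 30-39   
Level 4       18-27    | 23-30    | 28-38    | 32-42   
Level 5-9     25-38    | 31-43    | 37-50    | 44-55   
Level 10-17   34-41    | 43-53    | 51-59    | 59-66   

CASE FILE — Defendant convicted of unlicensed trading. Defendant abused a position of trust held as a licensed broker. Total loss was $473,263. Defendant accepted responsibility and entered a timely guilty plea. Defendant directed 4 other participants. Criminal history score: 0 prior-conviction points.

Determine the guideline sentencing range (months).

34-41 months

Base offense level for unlicensed trading: 7.
S1 applies: 7 − 3 = 4.
S2 applies (level before this adjustment is 4 < 5, so +1): 4 + 1 = 5.
S3 applies: 5 + 4 = 9.
S4 applies (level before this adjustment is 9 ≥ 5, so +5): 9 + 5 = 14.
S5 does not apply.
Final offense level: 14.
Criminal history: 0 prior points → Category 1 (0-2).
Level 14 falls in the 10-17 band.
Grid: Level 10-17 × Category 1 = 34-41 months.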